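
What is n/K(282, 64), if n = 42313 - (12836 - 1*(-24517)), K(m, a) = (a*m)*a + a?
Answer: 155/36098 ≈ 0.0042939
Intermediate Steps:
K(m, a) = a + m*a**2 (K(m, a) = m*a**2 + a = a + m*a**2)
n = 4960 (n = 42313 - (12836 + 24517) = 42313 - 1*37353 = 42313 - 37353 = 4960)
n/K(282, 64) = 4960/((64*(1 + 64*282))) = 4960/((64*(1 + 18048))) = 4960/((64*18049)) = 4960/1155136 = 4960*(1/1155136) = 155/36098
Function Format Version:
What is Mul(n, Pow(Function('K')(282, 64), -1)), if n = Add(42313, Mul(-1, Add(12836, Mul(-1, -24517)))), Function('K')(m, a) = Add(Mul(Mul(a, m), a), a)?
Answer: Rational(155, 36098) ≈ 0.0042939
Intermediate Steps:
Function('K')(m, a) = Add(a, Mul(m, Pow(a, 2))) (Function('K')(m, a) = Add(Mul(m, Pow(a, 2)), a) = Add(a, Mul(m, Pow(a, 2))))
n = 4960 (n = Add(42313, Mul(-1, Add(12836, 24517))) = Add(42313, Mul(-1, 37353)) = Add(42313, -37353) = 4960)
Mul(n, Pow(Function('K')(282, 64), -1)) = Mul(4960, Pow(Mul(64, Add(1, Mul(64, 282))), -1)) = Mul(4960, Pow(Mul(64, Add(1, 18048)), -1)) = Mul(4960, Pow(Mul(64, 18049), -1)) = Mul(4960, Pow(1155136, -1)) = Mul(4960, Rational(1, 1155136)) = Rational(155, 36098)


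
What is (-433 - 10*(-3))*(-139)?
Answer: 56017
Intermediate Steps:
(-433 - 10*(-3))*(-139) = (-433 + 30)*(-139) = -403*(-139) = 56017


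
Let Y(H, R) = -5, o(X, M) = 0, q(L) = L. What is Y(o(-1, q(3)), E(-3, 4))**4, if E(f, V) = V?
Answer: 625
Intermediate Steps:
Y(o(-1, q(3)), E(-3, 4))**4 = (-5)**4 = 625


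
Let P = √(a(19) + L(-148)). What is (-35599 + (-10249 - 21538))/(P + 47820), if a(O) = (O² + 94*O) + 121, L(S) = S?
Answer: -80559963/57168757 + 33693*√530/571687570 ≈ -1.4078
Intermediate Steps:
a(O) = 121 + O² + 94*O
P = 2*√530 (P = √((121 + 19² + 94*19) - 148) = √((121 + 361 + 1786) - 148) = √(2268 - 148) = √2120 = 2*√530 ≈ 46.043)
(-35599 + (-10249 - 21538))/(P + 47820) = (-35599 + (-10249 - 21538))/(2*√530 + 47820) = (-35599 - 31787)/(47820 + 2*√530) = -67386/(47820 + 2*√530)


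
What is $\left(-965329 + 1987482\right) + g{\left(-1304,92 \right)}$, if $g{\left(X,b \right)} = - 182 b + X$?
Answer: $1004105$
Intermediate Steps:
$g{\left(X,b \right)} = X - 182 b$
$\left(-965329 + 1987482\right) + g{\left(-1304,92 \right)} = \left(-965329 + 1987482\right) - 18048 = 1022153 - 18048 = 1004105$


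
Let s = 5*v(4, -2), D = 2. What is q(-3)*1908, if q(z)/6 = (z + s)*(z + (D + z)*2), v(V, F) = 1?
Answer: -114480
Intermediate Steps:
s = 5 (s = 5*1 = 5)
q(z) = 6*(4 + 3*z)*(5 + z) (q(z) = 6*((z + 5)*(z + (2 + z)*2)) = 6*((5 + z)*(z + (4 + 2*z))) = 6*((5 + z)*(4 + 3*z)) = 6*((4 + 3*z)*(5 + z)) = 6*(4 + 3*z)*(5 + z))
q(-3)*1908 = (120 + 18*(-3)² + 114*(-3))*1908 = (120 + 18*9 - 342)*1908 = (120 + 162 - 342)*1908 = -60*1908 = -114480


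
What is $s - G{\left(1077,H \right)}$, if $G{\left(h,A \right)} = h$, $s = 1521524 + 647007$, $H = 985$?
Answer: $2167454$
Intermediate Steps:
$s = 2168531$
$s - G{\left(1077,H \right)} = 2168531 - 1077 = 2167454$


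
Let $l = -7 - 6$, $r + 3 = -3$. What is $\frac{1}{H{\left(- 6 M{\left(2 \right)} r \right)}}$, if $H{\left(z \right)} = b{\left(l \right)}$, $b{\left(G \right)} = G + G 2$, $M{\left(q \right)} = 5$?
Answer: $- \frac{1}{39} \approx -0.025641$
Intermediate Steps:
$r = -6$ ($r = -3 - 3 = -6$)
$l = -13$ ($l = -7 - 6 = -13$)
$b{\left(G \right)} = 3 G$ ($b{\left(G \right)} = G + 2 G = 3 G$)
$H{\left(z \right)} = -39$ ($H{\left(z \right)} = 3 \left(-13\right) = -39$)
$\frac{1}{H{\left(- 6 M{\left(2 \right)} r \right)}} = \frac{1}{-39} = - \frac{1}{39}$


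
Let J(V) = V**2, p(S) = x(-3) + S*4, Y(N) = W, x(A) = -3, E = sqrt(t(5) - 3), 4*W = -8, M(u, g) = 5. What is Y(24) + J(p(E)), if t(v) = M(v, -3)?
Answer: 39 - 24*sqrt(2) ≈ 5.0589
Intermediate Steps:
W = -2 (W = (1/4)*(-8) = -2)
t(v) = 5
E = sqrt(2) (E = sqrt(5 - 3) = sqrt(2) ≈ 1.4142)
Y(N) = -2
p(S) = -3 + 4*S (p(S) = -3 + S*4 = -3 + 4*S)
Y(24) + J(p(E)) = -2 + (-3 + 4*sqrt(2))**2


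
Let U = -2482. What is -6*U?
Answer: 14892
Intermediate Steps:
-6*U = -6*(-2482) = 14892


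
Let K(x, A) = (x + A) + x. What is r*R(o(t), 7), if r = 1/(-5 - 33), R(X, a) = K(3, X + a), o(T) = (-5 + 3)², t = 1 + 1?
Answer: -17/38 ≈ -0.44737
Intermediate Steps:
K(x, A) = A + 2*x (K(x, A) = (A + x) + x = A + 2*x)
t = 2
o(T) = 4 (o(T) = (-2)² = 4)
R(X, a) = 6 + X + a (R(X, a) = (X + a) + 2*3 = (X + a) + 6 = 6 + X + a)
r = -1/38 (r = 1/(-38) = -1/38 ≈ -0.026316)
r*R(o(t), 7) = -(6 + 4 + 7)/38 = -1/38*17 = -17/38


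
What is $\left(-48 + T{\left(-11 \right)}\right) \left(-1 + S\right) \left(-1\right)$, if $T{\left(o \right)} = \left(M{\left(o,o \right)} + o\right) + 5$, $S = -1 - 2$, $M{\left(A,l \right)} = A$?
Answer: $-260$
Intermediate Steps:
$S = -3$ ($S = -1 - 2 = -3$)
$T{\left(o \right)} = 5 + 2 o$ ($T{\left(o \right)} = \left(o + o\right) + 5 = 2 o + 5 = 5 + 2 o$)
$\left(-48 + T{\left(-11 \right)}\right) \left(-1 + S\right) \left(-1\right) = \left(-48 + \left(5 + 2 \left(-11\right)\right)\right) \left(-1 - 3\right) \left(-1\right) = \left(-48 + \left(5 - 22\right)\right) \left(\left(-4\right) \left(-1\right)\right) = \left(-48 - 17\right) 4 = \left(-65\right) 4 = -260$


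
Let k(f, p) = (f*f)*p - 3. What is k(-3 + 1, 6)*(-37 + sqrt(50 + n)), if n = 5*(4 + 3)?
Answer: -777 + 21*sqrt(85) ≈ -583.39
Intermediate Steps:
n = 35 (n = 5*7 = 35)
k(f, p) = -3 + p*f**2 (k(f, p) = f**2*p - 3 = p*f**2 - 3 = -3 + p*f**2)
k(-3 + 1, 6)*(-37 + sqrt(50 + n)) = (-3 + 6*(-3 + 1)**2)*(-37 + sqrt(50 + 35)) = (-3 + 6*(-2)**2)*(-37 + sqrt(85)) = (-3 + 6*4)*(-37 + sqrt(85)) = (-3 + 24)*(-37 + sqrt(85)) = 21*(-37 + sqrt(85)) = -777 + 21*sqrt(85)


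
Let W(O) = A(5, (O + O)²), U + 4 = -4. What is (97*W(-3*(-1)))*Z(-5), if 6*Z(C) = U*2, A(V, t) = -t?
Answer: 9312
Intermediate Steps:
U = -8 (U = -4 - 4 = -8)
Z(C) = -8/3 (Z(C) = (-8*2)/6 = (⅙)*(-16) = -8/3)
W(O) = -4*O² (W(O) = -(O + O)² = -(2*O)² = -4*O²)
(97*W(-3*(-1)))*Z(-5) = (97*(-4*(-3*(-1))²))*(-8/3) = (97*(-4*3²))*(-8/3) = (97*(-4*9))*(-8/3) = (97*(-36))*(-8/3) = -3492*(-8/3) = 9312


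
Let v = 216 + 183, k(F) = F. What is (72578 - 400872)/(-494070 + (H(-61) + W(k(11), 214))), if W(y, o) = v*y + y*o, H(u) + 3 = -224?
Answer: 164147/243777 ≈ 0.67335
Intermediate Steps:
H(u) = -227 (H(u) = -3 - 224 = -227)
v = 399
W(y, o) = 399*y + o*y (W(y, o) = 399*y + y*o = 399*y + o*y)
(72578 - 400872)/(-494070 + (H(-61) + W(k(11), 214))) = (72578 - 400872)/(-494070 + (-227 + 11*(399 + 214))) = -328294/(-494070 + (-227 + 11*613)) = -328294/(-494070 + (-227 + 6743)) = -328294/(-494070 + 6516) = -328294/(-487554) = -328294*(-1/487554) = 164147/243777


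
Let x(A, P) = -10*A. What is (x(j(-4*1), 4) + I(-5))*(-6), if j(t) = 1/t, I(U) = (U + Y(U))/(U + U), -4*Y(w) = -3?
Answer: -351/20 ≈ -17.550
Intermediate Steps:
Y(w) = 3/4 (Y(w) = -1/4*(-3) = 3/4)
I(U) = (3/4 + U)/(2*U) (I(U) = (U + 3/4)/(U + U) = (3/4 + U)/((2*U)) = (3/4 + U)*(1/(2*U)) = (3/4 + U)/(2*U))
(x(j(-4*1), 4) + I(-5))*(-6) = (-10/((-4*1)) + (1/8)*(3 + 4*(-5))/(-5))*(-6) = (-10/(-4) + (1/8)*(-1/5)*(3 - 20))*(-6) = (-10*(-1/4) + (1/8)*(-1/5)*(-17))*(-6) = (5/2 + 17/40)*(-6) = (117/40)*(-6) = -351/20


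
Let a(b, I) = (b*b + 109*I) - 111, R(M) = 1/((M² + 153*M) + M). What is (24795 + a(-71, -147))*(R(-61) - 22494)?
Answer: -56402940646/183 ≈ -3.0821e+8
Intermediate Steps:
R(M) = 1/(M² + 154*M)
a(b, I) = -111 + b² + 109*I (a(b, I) = (b² + 109*I) - 111 = -111 + b² + 109*I)
(24795 + a(-71, -147))*(R(-61) - 22494) = (24795 + (-111 + (-71)² + 109*(-147)))*(1/((-61)*(154 - 61)) - 22494) = (24795 + (-111 + 5041 - 16023))*(-1/61/93 - 22494) = (24795 - 11093)*(-1/61*1/93 - 22494) = 13702*(-1/5673 - 22494) = 13702*(-127608463/5673) = -56402940646/183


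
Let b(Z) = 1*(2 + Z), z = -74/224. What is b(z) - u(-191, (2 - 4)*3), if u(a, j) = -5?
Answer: 747/112 ≈ 6.6696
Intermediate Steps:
z = -37/112 (z = -74*1/224 = -37/112 ≈ -0.33036)
b(Z) = 2 + Z
b(z) - u(-191, (2 - 4)*3) = (2 - 37/112) - 1*(-5) = 187/112 + 5 = 747/112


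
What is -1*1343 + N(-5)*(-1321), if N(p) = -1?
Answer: -22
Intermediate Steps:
-1*1343 + N(-5)*(-1321) = -1*1343 - 1*(-1321) = -1343 + 1321 = -22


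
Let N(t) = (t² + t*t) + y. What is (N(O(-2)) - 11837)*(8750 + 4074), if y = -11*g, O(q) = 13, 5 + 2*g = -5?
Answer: -146757856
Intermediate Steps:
g = -5 (g = -5/2 + (½)*(-5) = -5/2 - 5/2 = -5)
y = 55 (y = -11*(-5) = 55)
N(t) = 55 + 2*t² (N(t) = (t² + t*t) + 55 = (t² + t²) + 55 = 2*t² + 55 = 55 + 2*t²)
(N(O(-2)) - 11837)*(8750 + 4074) = ((55 + 2*13²) - 11837)*(8750 + 4074) = ((55 + 2*169) - 11837)*12824 = ((55 + 338) - 11837)*12824 = (393 - 11837)*12824 = -11444*12824 = -146757856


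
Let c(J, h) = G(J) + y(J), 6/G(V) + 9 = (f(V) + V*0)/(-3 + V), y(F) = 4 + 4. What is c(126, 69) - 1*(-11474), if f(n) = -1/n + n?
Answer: 1419162586/123607 ≈ 11481.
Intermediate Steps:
y(F) = 8
f(n) = n - 1/n
G(V) = 6/(-9 + (V - 1/V)/(-3 + V)) (G(V) = 6/(-9 + ((V - 1/V) + V*0)/(-3 + V)) = 6/(-9 + ((V - 1/V) + 0)/(-3 + V)) = 6/(-9 + (V - 1/V)/(-3 + V)))
c(J, h) = 8 + 6*J*(3 - J)/(1 - 27*J + 8*J**2) (c(J, h) = 6*J*(3 - J)/(1 - 27*J + 8*J**2) + 8 = 8 + 6*J*(3 - J)/(1 - 27*J + 8*J**2))
c(126, 69) - 1*(-11474) = 2*(4 - 99*126 + 29*126**2)/(1 - 27*126 + 8*126**2) - 1*(-11474) = 2*(4 - 12474 + 29*15876)/(1 - 3402 + 8*15876) + 11474 = 2*(4 - 12474 + 460404)/(1 - 3402 + 127008) + 11474 = 2*447934/123607 + 11474 = 2*(1/123607)*447934 + 11474 = 895868/123607 + 11474 = 1419162586/123607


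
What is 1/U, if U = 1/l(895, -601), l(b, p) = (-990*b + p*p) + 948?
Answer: -523901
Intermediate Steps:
l(b, p) = 948 + p² - 990*b (l(b, p) = (-990*b + p²) + 948 = (p² - 990*b) + 948 = 948 + p² - 990*b)
U = -1/523901 (U = 1/(948 + (-601)² - 990*895) = 1/(948 + 361201 - 886050) = 1/(-523901) = -1/523901 ≈ -1.9088e-6)
1/U = 1/(-1/523901) = -523901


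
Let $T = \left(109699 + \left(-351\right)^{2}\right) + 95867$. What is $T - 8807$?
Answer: $319960$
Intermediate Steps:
$T = 328767$ ($T = \left(109699 + 123201\right) + 95867 = 232900 + 95867 = 328767$)
$T - 8807 = 328767 - 8807 = 319960$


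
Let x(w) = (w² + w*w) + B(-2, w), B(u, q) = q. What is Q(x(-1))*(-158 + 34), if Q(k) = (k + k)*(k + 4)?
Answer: -1240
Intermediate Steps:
x(w) = w + 2*w² (x(w) = (w² + w*w) + w = (w² + w²) + w = 2*w² + w = w + 2*w²)
Q(k) = 2*k*(4 + k) (Q(k) = (2*k)*(4 + k) = 2*k*(4 + k))
Q(x(-1))*(-158 + 34) = (2*(-(1 + 2*(-1)))*(4 - (1 + 2*(-1))))*(-158 + 34) = (2*(-(1 - 2))*(4 - (1 - 2)))*(-124) = (2*(-1*(-1))*(4 - 1*(-1)))*(-124) = (2*1*(4 + 1))*(-124) = (2*1*5)*(-124) = 10*(-124) = -1240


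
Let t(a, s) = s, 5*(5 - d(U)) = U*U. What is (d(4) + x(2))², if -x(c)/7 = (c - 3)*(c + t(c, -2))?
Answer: 81/25 ≈ 3.2400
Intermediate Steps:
d(U) = 5 - U²/5 (d(U) = 5 - U*U/5 = 5 - U²/5)
x(c) = -7*(-3 + c)*(-2 + c) (x(c) = -7*(c - 3)*(c - 2) = -7*(-3 + c)*(-2 + c))
(d(4) + x(2))² = ((5 - ⅕*4²) + (-42 - 7*2² + 35*2))² = ((5 - ⅕*16) + (-42 - 7*4 + 70))² = ((5 - 16/5) + (-42 - 28 + 70))² = (9/5 + 0)² = (9/5)² = 81/25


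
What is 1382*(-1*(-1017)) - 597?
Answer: 1404897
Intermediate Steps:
1382*(-1*(-1017)) - 597 = 1382*1017 - 597 = 1405494 - 597 = 1404897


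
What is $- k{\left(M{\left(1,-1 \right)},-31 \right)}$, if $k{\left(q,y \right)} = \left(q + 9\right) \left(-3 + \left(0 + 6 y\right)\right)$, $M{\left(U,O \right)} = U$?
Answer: $1890$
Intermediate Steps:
$k{\left(q,y \right)} = \left(-3 + 6 y\right) \left(9 + q\right)$ ($k{\left(q,y \right)} = \left(9 + q\right) \left(-3 + 6 y\right) = \left(-3 + 6 y\right) \left(9 + q\right)$)
$- k{\left(M{\left(1,-1 \right)},-31 \right)} = - (-27 - 3 + 54 \left(-31\right) + 6 \cdot 1 \left(-31\right)) = - (-27 - 3 - 1674 - 186) = \left(-1\right) \left(-1890\right) = 1890$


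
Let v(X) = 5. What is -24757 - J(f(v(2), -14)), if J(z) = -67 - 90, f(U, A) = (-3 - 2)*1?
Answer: -24600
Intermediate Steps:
f(U, A) = -5 (f(U, A) = -5*1 = -5)
J(z) = -157
-24757 - J(f(v(2), -14)) = -24757 - 1*(-157) = -24757 + 157 = -24600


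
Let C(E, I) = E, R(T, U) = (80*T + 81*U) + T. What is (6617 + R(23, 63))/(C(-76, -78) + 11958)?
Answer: 13583/11882 ≈ 1.1432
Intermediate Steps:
R(T, U) = 81*T + 81*U
(6617 + R(23, 63))/(C(-76, -78) + 11958) = (6617 + (81*23 + 81*63))/(-76 + 11958) = (6617 + (1863 + 5103))/11882 = (6617 + 6966)*(1/11882) = 13583*(1/11882) = 13583/11882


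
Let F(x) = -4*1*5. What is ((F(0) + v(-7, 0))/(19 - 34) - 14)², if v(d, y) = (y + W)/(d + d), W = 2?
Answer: 196249/1225 ≈ 160.20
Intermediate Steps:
v(d, y) = (2 + y)/(2*d) (v(d, y) = (y + 2)/(d + d) = (2 + y)/((2*d)) = (2 + y)*(1/(2*d)) = (2 + y)/(2*d))
F(x) = -20 (F(x) = -4*5 = -20)
((F(0) + v(-7, 0))/(19 - 34) - 14)² = ((-20 + (½)*(2 + 0)/(-7))/(19 - 34) - 14)² = ((-20 + (½)*(-⅐)*2)/(-15) - 14)² = ((-20 - ⅐)*(-1/15) - 14)² = (-141/7*(-1/15) - 14)² = (47/35 - 14)² = (-443/35)² = 196249/1225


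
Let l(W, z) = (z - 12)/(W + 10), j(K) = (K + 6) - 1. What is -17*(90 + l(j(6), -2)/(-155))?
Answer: -711484/465 ≈ -1530.1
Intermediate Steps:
j(K) = 5 + K (j(K) = (6 + K) - 1 = 5 + K)
l(W, z) = (-12 + z)/(10 + W)
-17*(90 + l(j(6), -2)/(-155)) = -17*(90 + ((-12 - 2)/(10 + (5 + 6)))/(-155)) = -17*(90 + (-14/(10 + 11))*(-1/155)) = -17*(90 + (-14/21)*(-1/155)) = -17*(90 + ((1/21)*(-14))*(-1/155)) = -17*(90 - 2/3*(-1/155)) = -17*(90 + 2/465) = -17*41852/465 = -711484/465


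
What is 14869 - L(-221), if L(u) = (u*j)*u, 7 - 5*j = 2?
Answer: -33972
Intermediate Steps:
j = 1 (j = 7/5 - 1/5*2 = 7/5 - 2/5 = 1)
L(u) = u**2 (L(u) = (u*1)*u = u*u = u**2)
14869 - L(-221) = 14869 - 1*(-221)**2 = 14869 - 1*48841 = 14869 - 48841 = -33972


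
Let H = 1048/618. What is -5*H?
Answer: -2620/309 ≈ -8.4790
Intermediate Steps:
H = 524/309 (H = 1048*(1/618) = 524/309 ≈ 1.6958)
-5*H = -5*524/309 = -2620/309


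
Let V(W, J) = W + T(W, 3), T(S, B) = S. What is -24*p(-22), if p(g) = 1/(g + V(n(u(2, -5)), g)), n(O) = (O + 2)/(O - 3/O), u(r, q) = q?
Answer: 264/227 ≈ 1.1630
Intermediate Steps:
n(O) = (2 + O)/(O - 3/O)
V(W, J) = 2*W (V(W, J) = W + W = 2*W)
p(g) = 1/(15/11 + g) (p(g) = 1/(g + 2*(-5*(2 - 5)/(-3 + (-5)²))) = 1/(g + 2*(-5*(-3)/(-3 + 25))) = 1/(g + 2*(-5*(-3)/22)) = 1/(g + 2*(-5*1/22*(-3))) = 1/(g + 2*(15/22)) = 1/(g + 15/11) = 1/(15/11 + g))
-24*p(-22) = -264/(15 + 11*(-22)) = -264/(15 - 242) = -264/(-227) = -264*(-1)/227 = -24*(-11/227) = 264/227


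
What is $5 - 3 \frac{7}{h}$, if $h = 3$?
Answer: $-2$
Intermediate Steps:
$5 - 3 \frac{7}{h} = 5 - 3 \cdot \frac{7}{3} = 5 - 3 \cdot 7 \cdot \frac{1}{3} = 5 - 7 = -2$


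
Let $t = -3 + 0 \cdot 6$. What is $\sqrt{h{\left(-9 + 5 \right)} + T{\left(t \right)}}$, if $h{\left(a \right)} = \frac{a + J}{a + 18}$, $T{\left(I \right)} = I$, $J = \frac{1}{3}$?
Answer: $\frac{i \sqrt{5754}}{42} \approx 1.8061 i$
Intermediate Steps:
$t = -3$ ($t = -3 + 0 = -3$)
$J = \frac{1}{3} \approx 0.33333$
$h{\left(a \right)} = \frac{\frac{1}{3} + a}{18 + a}$ ($h{\left(a \right)} = \frac{a + \frac{1}{3}}{a + 18} = \frac{\frac{1}{3} + a}{18 + a}$)
$\sqrt{h{\left(-9 + 5 \right)} + T{\left(t \right)}} = \sqrt{\frac{\frac{1}{3} + \left(-9 + 5\right)}{18 + \left(-9 + 5\right)} - 3} = \sqrt{\frac{\frac{1}{3} - 4}{18 - 4} - 3} = \sqrt{\frac{1}{14} \left(- \frac{11}{3}\right) - 3} = \sqrt{- \frac{11}{42} - 3} = \sqrt{- \frac{137}{42}} = \frac{i \sqrt{5754}}{42}$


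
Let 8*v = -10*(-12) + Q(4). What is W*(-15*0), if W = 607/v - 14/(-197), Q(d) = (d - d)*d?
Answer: 0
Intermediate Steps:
Q(d) = 0 (Q(d) = 0*d = 0)
v = 15 (v = (-10*(-12) + 0)/8 = (120 + 0)/8 = (⅛)*120 = 15)
W = 119789/2955 (W = 607/15 - 14/(-197) = 607*(1/15) - 14*(-1/197) = 607/15 + 14/197 = 119789/2955 ≈ 40.538)
W*(-15*0) = 119789*(-15*0)/2955 = (119789/2955)*0 = 0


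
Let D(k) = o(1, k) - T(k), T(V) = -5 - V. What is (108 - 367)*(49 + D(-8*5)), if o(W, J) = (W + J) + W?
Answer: 6216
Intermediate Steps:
o(W, J) = J + 2*W (o(W, J) = (J + W) + W = J + 2*W)
D(k) = 7 + 2*k (D(k) = (k + 2*1) - (-5 - k) = (k + 2) + (5 + k) = (2 + k) + (5 + k) = 7 + 2*k)
(108 - 367)*(49 + D(-8*5)) = (108 - 367)*(49 + (7 + 2*(-8*5))) = -259*(49 + (7 + 2*(-40))) = -259*(49 + (7 - 80)) = -259*(49 - 73) = -259*(-24) = 6216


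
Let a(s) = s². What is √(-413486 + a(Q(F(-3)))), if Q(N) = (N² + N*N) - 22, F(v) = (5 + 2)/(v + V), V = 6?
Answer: I*√33482366/9 ≈ 642.93*I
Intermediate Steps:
F(v) = 7/(6 + v) (F(v) = (5 + 2)/(v + 6) = 7/(6 + v))
Q(N) = -22 + 2*N² (Q(N) = (N² + N²) - 22 = 2*N² - 22 = -22 + 2*N²)
√(-413486 + a(Q(F(-3)))) = √(-413486 + (-22 + 2*(7/(6 - 3))²)²) = √(-413486 + (-22 + 2*(7/3)²)²) = √(-413486 + (-22 + 2*(49/9))²) = √(-413486 + (-22 + 98/9)²) = √(-413486 + (-100/9)²) = √(-413486 + 10000/81) = √(-33482366/81) = I*√33482366/9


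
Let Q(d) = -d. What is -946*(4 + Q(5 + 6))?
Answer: 6622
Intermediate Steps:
-946*(4 + Q(5 + 6)) = -946*(4 - (5 + 6)) = -946*(4 - 1*11) = -946*(4 - 11) = -946*(-7) = 6622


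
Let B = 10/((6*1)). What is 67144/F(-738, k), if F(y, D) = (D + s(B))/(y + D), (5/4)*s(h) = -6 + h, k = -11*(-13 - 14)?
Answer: -63451080/629 ≈ -1.0088e+5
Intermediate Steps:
k = 297 (k = -11*(-27) = 297)
B = 5/3 (B = 10/6 = 10*(⅙) = 5/3 ≈ 1.6667)
s(h) = -24/5 + 4*h/5 (s(h) = 4*(-6 + h)/5 = -24/5 + 4*h/5)
F(y, D) = (-52/15 + D)/(D + y) (F(y, D) = (D + (-24/5 + (⅘)*(5/3)))/(y + D) = (D + (-24/5 + 4/3))/(D + y) = (D - 52/15)/(D + y) = (-52/15 + D)/(D + y))
67144/F(-738, k) = 67144/(((-52/15 + 297)/(297 - 738))) = 67144/(((4403/15)/(-441))) = 67144/((-1/441*4403/15)) = 67144/(-629/945) = 67144*(-945/629) = -63451080/629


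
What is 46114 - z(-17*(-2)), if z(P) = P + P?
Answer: 46046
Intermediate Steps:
z(P) = 2*P
46114 - z(-17*(-2)) = 46114 - 2*(-17*(-2)) = 46114 - 2*34 = 46114 - 1*68 = 46114 - 68 = 46046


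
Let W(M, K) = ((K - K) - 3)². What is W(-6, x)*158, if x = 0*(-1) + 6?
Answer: 1422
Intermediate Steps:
x = 6 (x = 0 + 6 = 6)
W(M, K) = 9 (W(M, K) = (0 - 3)² = (-3)² = 9)
W(-6, x)*158 = 9*158 = 1422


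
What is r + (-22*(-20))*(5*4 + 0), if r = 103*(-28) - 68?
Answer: 5848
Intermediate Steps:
r = -2952 (r = -2884 - 68 = -2952)
r + (-22*(-20))*(5*4 + 0) = -2952 + (-22*(-20))*(5*4 + 0) = -2952 + 440*(20 + 0) = -2952 + 440*20 = -2952 + 8800 = 5848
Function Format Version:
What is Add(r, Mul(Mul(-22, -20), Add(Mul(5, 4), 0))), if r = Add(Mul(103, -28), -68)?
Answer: 5848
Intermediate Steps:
r = -2952 (r = Add(-2884, -68) = -2952)
Add(r, Mul(Mul(-22, -20), Add(Mul(5, 4), 0))) = Add(-2952, Mul(Mul(-22, -20), Add(Mul(5, 4), 0))) = Add(-2952, Mul(440, Add(20, 0))) = Add(-2952, Mul(440, 20)) = Add(-2952, 8800) = 5848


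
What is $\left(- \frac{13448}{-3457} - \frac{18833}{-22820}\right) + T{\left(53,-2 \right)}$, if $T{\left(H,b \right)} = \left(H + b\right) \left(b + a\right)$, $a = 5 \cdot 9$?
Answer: $\frac{173374995861}{78888740} \approx 2197.7$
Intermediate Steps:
$a = 45$
$T{\left(H,b \right)} = \left(45 + b\right) \left(H + b\right)$ ($T{\left(H,b \right)} = \left(H + b\right) \left(b + 45\right) = \left(H + b\right) \left(45 + b\right) = \left(45 + b\right) \left(H + b\right)$)
$\left(- \frac{13448}{-3457} - \frac{18833}{-22820}\right) + T{\left(53,-2 \right)} = \left(- \frac{13448}{-3457} - \frac{18833}{-22820}\right) + \left(\left(-2\right)^{2} + 45 \cdot 53 + 45 \left(-2\right) + 53 \left(-2\right)\right) = \left(\left(-13448\right) \left(- \frac{1}{3457}\right) - - \frac{18833}{22820}\right) + \left(4 + 2385 - 90 - 106\right) = \left(\frac{13448}{3457} + \frac{18833}{22820}\right) + 2193 = \frac{371989041}{78888740} + 2193 = \frac{173374995861}{78888740}$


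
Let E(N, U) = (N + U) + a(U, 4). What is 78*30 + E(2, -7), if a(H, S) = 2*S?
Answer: 2343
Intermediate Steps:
E(N, U) = 8 + N + U (E(N, U) = (N + U) + 2*4 = (N + U) + 8 = 8 + N + U)
78*30 + E(2, -7) = 78*30 + (8 + 2 - 7) = 2340 + 3 = 2343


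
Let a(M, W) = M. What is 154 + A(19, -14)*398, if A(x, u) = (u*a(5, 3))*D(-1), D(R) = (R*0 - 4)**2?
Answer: -445606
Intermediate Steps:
D(R) = 16 (D(R) = (0 - 4)**2 = (-4)**2 = 16)
A(x, u) = 80*u (A(x, u) = (u*5)*16 = (5*u)*16 = 80*u)
154 + A(19, -14)*398 = 154 + (80*(-14))*398 = 154 - 1120*398 = 154 - 445760 = -445606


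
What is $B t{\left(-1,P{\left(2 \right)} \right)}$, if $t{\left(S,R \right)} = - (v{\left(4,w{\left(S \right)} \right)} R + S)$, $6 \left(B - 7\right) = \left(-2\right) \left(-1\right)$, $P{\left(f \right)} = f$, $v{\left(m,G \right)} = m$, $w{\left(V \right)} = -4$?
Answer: $- \frac{154}{3} \approx -51.333$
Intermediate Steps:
$B = \frac{22}{3}$ ($B = 7 + \frac{\left(-2\right) \left(-1\right)}{6} = 7 + \frac{1}{6} \cdot 2 = 7 + \frac{1}{3} = \frac{22}{3} \approx 7.3333$)
$t{\left(S,R \right)} = - S - 4 R$ ($t{\left(S,R \right)} = - (4 R + S) = - (S + 4 R) = - S - 4 R$)
$B t{\left(-1,P{\left(2 \right)} \right)} = \frac{22 \left(\left(-1\right) \left(-1\right) - 8\right)}{3} = \frac{22 \left(1 - 8\right)}{3} = \frac{22}{3} \left(-7\right) = - \frac{154}{3}$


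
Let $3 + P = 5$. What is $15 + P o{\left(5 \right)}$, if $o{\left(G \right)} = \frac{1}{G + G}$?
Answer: $\frac{76}{5} \approx 15.2$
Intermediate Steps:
$P = 2$ ($P = -3 + 5 = 2$)
$o{\left(G \right)} = \frac{1}{2 G}$
$15 + P o{\left(5 \right)} = 15 + 2 \frac{1}{2 \cdot 5} = 15 + 2 \cdot \frac{1}{2} \cdot \frac{1}{5} = 15 + 2 \cdot \frac{1}{10} = 15 + \frac{1}{5} = \frac{76}{5}$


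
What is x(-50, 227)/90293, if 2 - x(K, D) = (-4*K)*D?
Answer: -45398/90293 ≈ -0.50279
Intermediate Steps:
x(K, D) = 2 + 4*D*K (x(K, D) = 2 - (-4*K)*D = 2 - (-4)*D*K = 2 + 4*D*K)
x(-50, 227)/90293 = (2 + 4*227*(-50))/90293 = (2 - 45400)*(1/90293) = -45398*1/90293 = -45398/90293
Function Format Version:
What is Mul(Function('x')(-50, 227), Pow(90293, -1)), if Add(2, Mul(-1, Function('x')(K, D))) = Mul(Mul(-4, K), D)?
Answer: Rational(-45398, 90293) ≈ -0.50279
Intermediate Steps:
Function('x')(K, D) = Add(2, Mul(4, D, K)) (Function('x')(K, D) = Add(2, Mul(-1, Mul(Mul(-4, K), D))) = Add(2, Mul(-1, Mul(-4, D, K))) = Add(2, Mul(4, D, K)))
Mul(Function('x')(-50, 227), Pow(90293, -1)) = Mul(Add(2, Mul(4, 227, -50)), Pow(90293, -1)) = Mul(Add(2, -45400), Rational(1, 90293)) = Mul(-45398, Rational(1, 90293)) = Rational(-45398, 90293)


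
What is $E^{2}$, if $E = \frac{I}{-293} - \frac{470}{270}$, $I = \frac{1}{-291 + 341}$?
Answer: $\frac{474138284929}{156459802500} \approx 3.0304$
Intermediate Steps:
$I = \frac{1}{50} \approx 0.02$
$E = - \frac{688577}{395550}$ ($E = \frac{1}{50 \left(-293\right)} - \frac{470}{270} = \frac{1}{50} \left(- \frac{1}{293}\right) - \frac{47}{27} = - \frac{1}{14650} - \frac{47}{27} = - \frac{688577}{395550} \approx -1.7408$)
$E^{2} = \left(- \frac{688577}{395550}\right)^{2} = \frac{474138284929}{156459802500}$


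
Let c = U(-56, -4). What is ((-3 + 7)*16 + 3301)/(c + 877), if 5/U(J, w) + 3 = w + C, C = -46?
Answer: 178345/46476 ≈ 3.8374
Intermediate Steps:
U(J, w) = 5/(-49 + w) (U(J, w) = 5/(-3 + (w - 46)) = 5/(-3 + (-46 + w)) = 5/(-49 + w))
c = -5/53 (c = 5/(-49 - 4) = 5/(-53) = 5*(-1/53) = -5/53 ≈ -0.094340)
((-3 + 7)*16 + 3301)/(c + 877) = ((-3 + 7)*16 + 3301)/(-5/53 + 877) = (4*16 + 3301)/(46476/53) = (64 + 3301)*(53/46476) = 3365*(53/46476) = 178345/46476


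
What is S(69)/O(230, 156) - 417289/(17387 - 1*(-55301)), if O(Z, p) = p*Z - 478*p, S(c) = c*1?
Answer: -336439423/58586528 ≈ -5.7426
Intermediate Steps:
S(c) = c
O(Z, p) = -478*p + Z*p (O(Z, p) = Z*p - 478*p = -478*p + Z*p)
S(69)/O(230, 156) - 417289/(17387 - 1*(-55301)) = 69/((156*(-478 + 230))) - 417289/(17387 - 1*(-55301)) = 69/((156*(-248))) - 417289/(17387 + 55301) = 69/(-38688) - 417289/72688 = 69*(-1/38688) - 417289*1/72688 = -23/12896 - 417289/72688 = -336439423/58586528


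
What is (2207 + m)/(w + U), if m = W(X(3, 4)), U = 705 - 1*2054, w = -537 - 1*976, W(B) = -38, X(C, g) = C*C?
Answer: -241/318 ≈ -0.75786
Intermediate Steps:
X(C, g) = C²
w = -1513 (w = -537 - 976 = -1513)
U = -1349 (U = 705 - 2054 = -1349)
m = -38
(2207 + m)/(w + U) = (2207 - 38)/(-1513 - 1349) = 2169/(-2862) = 2169*(-1/2862) = -241/318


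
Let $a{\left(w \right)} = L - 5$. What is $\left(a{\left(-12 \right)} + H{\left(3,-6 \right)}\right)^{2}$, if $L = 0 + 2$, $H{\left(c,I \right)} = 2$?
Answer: $1$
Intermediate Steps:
$L = 2$
$a{\left(w \right)} = -3$ ($a{\left(w \right)} = 2 - 5 = -3$)
$\left(a{\left(-12 \right)} + H{\left(3,-6 \right)}\right)^{2} = \left(-3 + 2\right)^{2} = \left(-1\right)^{2} = 1$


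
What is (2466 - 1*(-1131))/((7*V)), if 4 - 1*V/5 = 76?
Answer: -1199/840 ≈ -1.4274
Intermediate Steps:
V = -360 (V = 20 - 5*76 = 20 - 380 = -360)
(2466 - 1*(-1131))/((7*V)) = (2466 - 1*(-1131))/((7*(-360))) = (2466 + 1131)/(-2520) = 3597*(-1/2520) = -1199/840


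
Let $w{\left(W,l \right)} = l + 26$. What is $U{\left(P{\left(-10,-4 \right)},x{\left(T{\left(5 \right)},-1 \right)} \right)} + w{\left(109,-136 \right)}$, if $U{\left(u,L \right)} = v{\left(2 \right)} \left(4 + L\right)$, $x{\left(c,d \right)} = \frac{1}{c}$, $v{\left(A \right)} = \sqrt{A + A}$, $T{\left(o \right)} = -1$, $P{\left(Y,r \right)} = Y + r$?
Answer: $-104$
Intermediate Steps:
$w{\left(W,l \right)} = 26 + l$
$v{\left(A \right)} = \sqrt{2} \sqrt{A}$ ($v{\left(A \right)} = \sqrt{2 A} = \sqrt{2} \sqrt{A}$)
$U{\left(u,L \right)} = 8 + 2 L$ ($U{\left(u,L \right)} = \sqrt{2} \sqrt{2} \left(4 + L\right) = 2 \left(4 + L\right) = 8 + 2 L$)
$U{\left(P{\left(-10,-4 \right)},x{\left(T{\left(5 \right)},-1 \right)} \right)} + w{\left(109,-136 \right)} = \left(8 + \frac{2}{-1}\right) + \left(26 - 136\right) = \left(8 + 2 \left(-1\right)\right) - 110 = \left(8 - 2\right) - 110 = 6 - 110 = -104$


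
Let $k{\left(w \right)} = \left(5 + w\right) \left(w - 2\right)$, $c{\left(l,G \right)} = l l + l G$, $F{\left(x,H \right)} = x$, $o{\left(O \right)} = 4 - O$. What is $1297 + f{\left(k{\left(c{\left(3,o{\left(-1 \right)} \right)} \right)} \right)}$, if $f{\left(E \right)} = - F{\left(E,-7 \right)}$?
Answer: $659$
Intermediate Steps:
$c{\left(l,G \right)} = l^{2} + G l$
$k{\left(w \right)} = \left(-2 + w\right) \left(5 + w\right)$ ($k{\left(w \right)} = \left(5 + w\right) \left(-2 + w\right) = \left(-2 + w\right) \left(5 + w\right)$)
$f{\left(E \right)} = - E$
$1297 + f{\left(k{\left(c{\left(3,o{\left(-1 \right)} \right)} \right)} \right)} = 1297 - \left(-10 + \left(3 \left(\left(4 - -1\right) + 3\right)\right)^{2} + 3 \cdot 3 \left(\left(4 - -1\right) + 3\right)\right) = 1297 - \left(-10 + \left(3 \left(\left(4 + 1\right) + 3\right)\right)^{2} + 3 \cdot 3 \left(\left(4 + 1\right) + 3\right)\right) = 1297 - \left(-10 + \left(3 \left(5 + 3\right)\right)^{2} + 3 \cdot 3 \left(5 + 3\right)\right) = 1297 - \left(-10 + \left(3 \cdot 8\right)^{2} + 3 \cdot 3 \cdot 8\right) = 1297 - \left(-10 + 24^{2} + 3 \cdot 24\right) = 1297 - \left(-10 + 576 + 72\right) = 1297 - 638 = 659$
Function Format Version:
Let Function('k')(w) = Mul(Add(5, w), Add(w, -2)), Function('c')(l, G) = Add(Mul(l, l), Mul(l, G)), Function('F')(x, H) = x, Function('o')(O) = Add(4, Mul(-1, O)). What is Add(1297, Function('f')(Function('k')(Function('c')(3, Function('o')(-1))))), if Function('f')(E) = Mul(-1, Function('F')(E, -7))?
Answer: 659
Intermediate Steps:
Function('c')(l, G) = Add(Pow(l, 2), Mul(G, l))
Function('k')(w) = Mul(Add(-2, w), Add(5, w)) (Function('k')(w) = Mul(Add(5, w), Add(-2, w)) = Mul(Add(-2, w), Add(5, w)))
Function('f')(E) = Mul(-1, E)
Add(1297, Function('f')(Function('k')(Function('c')(3, Function('o')(-1))))) = Add(1297, Mul(-1, Add(-10, Pow(Mul(3, Add(Add(4, Mul(-1, -1)), 3)), 2), Mul(3, Mul(3, Add(Add(4, Mul(-1, -1)), 3)))))) = Add(1297, Mul(-1, Add(-10, Pow(Mul(3, Add(Add(4, 1), 3)), 2), Mul(3, Mul(3, Add(Add(4, 1), 3)))))) = Add(1297, Mul(-1, Add(-10, Pow(Mul(3, Add(5, 3)), 2), Mul(3, Mul(3, Add(5, 3)))))) = Add(1297, Mul(-1, Add(-10, Pow(Mul(3, 8), 2), Mul(3, Mul(3, 8))))) = Add(1297, Mul(-1, Add(-10, Pow(24, 2), Mul(3, 24)))) = Add(1297, Mul(-1, Add(-10, 576, 72))) = Add(1297, Mul(-1, 638)) = Add(1297, -638) = 659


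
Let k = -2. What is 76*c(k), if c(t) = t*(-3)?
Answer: 456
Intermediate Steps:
c(t) = -3*t
76*c(k) = 76*(-3*(-2)) = 76*6 = 456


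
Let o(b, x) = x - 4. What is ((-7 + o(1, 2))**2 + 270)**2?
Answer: 123201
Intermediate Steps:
o(b, x) = -4 + x
((-7 + o(1, 2))**2 + 270)**2 = ((-7 + (-4 + 2))**2 + 270)**2 = ((-7 - 2)**2 + 270)**2 = ((-9)**2 + 270)**2 = (81 + 270)**2 = 351**2 = 123201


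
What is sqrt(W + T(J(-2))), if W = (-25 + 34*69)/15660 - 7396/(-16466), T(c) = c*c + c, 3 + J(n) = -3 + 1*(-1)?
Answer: sqrt(19668902772395715)/21488130 ≈ 6.5267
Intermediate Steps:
J(n) = -7 (J(n) = -3 + (-3 + 1*(-1)) = -3 + (-3 - 1) = -3 - 4 = -7)
T(c) = c + c**2 (T(c) = c**2 + c = c + c**2)
W = 77019473/128928780 (W = (-25 + 2346)*(1/15660) - 7396*(-1/16466) = 2321*(1/15660) + 3698/8233 = 2321/15660 + 3698/8233 = 77019473/128928780 ≈ 0.59738)
sqrt(W + T(J(-2))) = sqrt(77019473/128928780 - 7*(1 - 7)) = sqrt(77019473/128928780 - 7*(-6)) = sqrt(77019473/128928780 + 42) = sqrt(5492028233/128928780) = sqrt(19668902772395715)/21488130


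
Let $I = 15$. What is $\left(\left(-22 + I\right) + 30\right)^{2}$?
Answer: $529$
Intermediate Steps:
$\left(\left(-22 + I\right) + 30\right)^{2} = \left(\left(-22 + 15\right) + 30\right)^{2} = \left(-7 + 30\right)^{2} = 23^{2} = 529$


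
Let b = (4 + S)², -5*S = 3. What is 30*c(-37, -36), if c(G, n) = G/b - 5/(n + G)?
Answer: -1982400/21097 ≈ -93.966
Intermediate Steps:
S = -⅗ (S = -⅕*3 = -⅗ ≈ -0.60000)
b = 289/25 (b = (4 - ⅗)² = (17/5)² = 289/25 ≈ 11.560)
c(G, n) = -5/(G + n) + 25*G/289 (c(G, n) = G/(289/25) - 5/(n + G) = G*(25/289) - 5/(G + n) = 25*G/289 - 5/(G + n) = -5/(G + n) + 25*G/289)
30*c(-37, -36) = 30*(5*(-289 + 5*(-37)² + 5*(-37)*(-36))/(289*(-37 - 36))) = 30*((5/289)*(-289 + 5*1369 + 6660)/(-73)) = 30*((5/289)*(-1/73)*(-289 + 6845 + 6660)) = 30*((5/289)*(-1/73)*13216) = 30*(-66080/21097) = -1982400/21097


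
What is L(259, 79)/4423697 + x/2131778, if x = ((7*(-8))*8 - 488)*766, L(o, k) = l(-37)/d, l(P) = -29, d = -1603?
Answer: -6637350287669/19734771447853 ≈ -0.33633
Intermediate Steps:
L(o, k) = 29/1603 (L(o, k) = -29/(-1603) = -29*(-1/1603) = 29/1603)
x = -716976 (x = (-56*8 - 488)*766 = (-448 - 488)*766 = -936*766 = -716976)
L(259, 79)/4423697 + x/2131778 = (29/1603)/4423697 - 716976/2131778 = (29/1603)*(1/4423697) - 716976*1/2131778 = 29/7091186291 - 936/2783 = -6637350287669/19734771447853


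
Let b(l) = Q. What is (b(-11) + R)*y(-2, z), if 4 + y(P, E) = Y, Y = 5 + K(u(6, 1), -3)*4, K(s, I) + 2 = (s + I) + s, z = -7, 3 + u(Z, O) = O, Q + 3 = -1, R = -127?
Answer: 4585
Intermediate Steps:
Q = -4 (Q = -3 - 1 = -4)
b(l) = -4
u(Z, O) = -3 + O
K(s, I) = -2 + I + 2*s (K(s, I) = -2 + ((s + I) + s) = -2 + ((I + s) + s) = -2 + (I + 2*s) = -2 + I + 2*s)
Y = -31 (Y = 5 + (-2 - 3 + 2*(-3 + 1))*4 = 5 + (-2 - 3 + 2*(-2))*4 = 5 + (-2 - 3 - 4)*4 = 5 - 9*4 = 5 - 36 = -31)
y(P, E) = -35 (y(P, E) = -4 - 31 = -35)
(b(-11) + R)*y(-2, z) = (-4 - 127)*(-35) = -131*(-35) = 4585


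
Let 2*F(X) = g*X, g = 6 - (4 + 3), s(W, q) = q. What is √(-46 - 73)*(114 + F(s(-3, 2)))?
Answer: 113*I*√119 ≈ 1232.7*I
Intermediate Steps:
g = -1 (g = 6 - 1*7 = 6 - 7 = -1)
F(X) = -X/2 (F(X) = (-X)/2 = -X/2)
√(-46 - 73)*(114 + F(s(-3, 2))) = √(-46 - 73)*(114 - ½*2) = √(-119)*(114 - 1) = (I*√119)*113 = 113*I*√119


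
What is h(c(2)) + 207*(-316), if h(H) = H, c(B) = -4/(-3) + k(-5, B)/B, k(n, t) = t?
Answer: -196229/3 ≈ -65410.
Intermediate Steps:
c(B) = 7/3 (c(B) = -4/(-3) + B/B = -4*(-1/3) + 1 = 4/3 + 1 = 7/3)
h(c(2)) + 207*(-316) = 7/3 + 207*(-316) = 7/3 - 65412 = -196229/3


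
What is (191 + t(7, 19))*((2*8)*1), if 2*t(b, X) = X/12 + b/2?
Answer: 9290/3 ≈ 3096.7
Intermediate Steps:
t(b, X) = b/4 + X/24 (t(b, X) = (X/12 + b/2)/2 = (b/2 + X/12)/2 = b/4 + X/24)
(191 + t(7, 19))*((2*8)*1) = (191 + ((¼)*7 + (1/24)*19))*((2*8)*1) = (191 + (7/4 + 19/24))*(16*1) = (191 + 61/24)*16 = (4645/24)*16 = 9290/3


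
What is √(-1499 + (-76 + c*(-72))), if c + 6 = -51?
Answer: 3*√281 ≈ 50.289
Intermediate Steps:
c = -57 (c = -6 - 51 = -57)
√(-1499 + (-76 + c*(-72))) = √(-1499 + (-76 - 57*(-72))) = √(-1499 + (-76 + 4104)) = √(-1499 + 4028) = √2529 = 3*√281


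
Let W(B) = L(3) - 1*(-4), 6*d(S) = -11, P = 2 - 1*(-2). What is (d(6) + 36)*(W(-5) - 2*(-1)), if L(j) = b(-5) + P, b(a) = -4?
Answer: 205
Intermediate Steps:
P = 4 (P = 2 + 2 = 4)
d(S) = -11/6 (d(S) = (⅙)*(-11) = -11/6)
L(j) = 0 (L(j) = -4 + 4 = 0)
W(B) = 4 (W(B) = 0 - 1*(-4) = 0 + 4 = 4)
(d(6) + 36)*(W(-5) - 2*(-1)) = (-11/6 + 36)*(4 - 2*(-1)) = 205*(4 + 2)/6 = (205/6)*6 = 205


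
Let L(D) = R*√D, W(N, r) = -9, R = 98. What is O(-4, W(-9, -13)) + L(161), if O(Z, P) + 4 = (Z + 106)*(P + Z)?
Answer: -1330 + 98*√161 ≈ -86.519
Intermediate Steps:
O(Z, P) = -4 + (106 + Z)*(P + Z) (O(Z, P) = -4 + (Z + 106)*(P + Z) = -4 + (106 + Z)*(P + Z))
L(D) = 98*√D
O(-4, W(-9, -13)) + L(161) = (-4 + (-4)² + 106*(-9) + 106*(-4) - 9*(-4)) + 98*√161 = (-4 + 16 - 954 - 424 + 36) + 98*√161 = -1330 + 98*√161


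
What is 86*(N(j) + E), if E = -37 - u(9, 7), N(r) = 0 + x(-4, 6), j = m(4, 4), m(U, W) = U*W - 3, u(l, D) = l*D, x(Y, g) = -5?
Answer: -9030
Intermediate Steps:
u(l, D) = D*l
m(U, W) = -3 + U*W
j = 13 (j = -3 + 4*4 = -3 + 16 = 13)
N(r) = -5 (N(r) = 0 - 5 = -5)
E = -100 (E = -37 - 7*9 = -37 - 1*63 = -37 - 63 = -100)
86*(N(j) + E) = 86*(-5 - 100) = 86*(-105) = -9030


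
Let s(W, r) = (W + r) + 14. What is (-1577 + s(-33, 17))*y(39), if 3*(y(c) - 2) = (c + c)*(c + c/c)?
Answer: -1645318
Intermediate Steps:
y(c) = 2 + 2*c*(1 + c)/3 (y(c) = 2 + ((c + c)*(c + c/c))/3 = 2 + ((2*c)*(c + 1))/3 = 2 + ((2*c)*(1 + c))/3 = 2 + (2*c*(1 + c))/3 = 2 + 2*c*(1 + c)/3)
s(W, r) = 14 + W + r
(-1577 + s(-33, 17))*y(39) = (-1577 + (14 - 33 + 17))*(2 + (⅔)*39 + (⅔)*39²) = (-1577 - 2)*(2 + 26 + (⅔)*1521) = -1579*(2 + 26 + 1014) = -1579*1042 = -1645318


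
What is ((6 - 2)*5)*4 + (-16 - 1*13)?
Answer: 51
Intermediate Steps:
((6 - 2)*5)*4 + (-16 - 1*13) = (4*5)*4 + (-16 - 13) = 20*4 - 29 = 80 - 29 = 51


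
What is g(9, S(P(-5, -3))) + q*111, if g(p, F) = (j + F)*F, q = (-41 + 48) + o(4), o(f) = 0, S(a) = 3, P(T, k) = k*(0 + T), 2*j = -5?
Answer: 1557/2 ≈ 778.50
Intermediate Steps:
j = -5/2 (j = (1/2)*(-5) = -5/2 ≈ -2.5000)
P(T, k) = T*k (P(T, k) = k*T = T*k)
q = 7 (q = (-41 + 48) + 0 = 7 + 0 = 7)
g(p, F) = F*(-5/2 + F) (g(p, F) = (-5/2 + F)*F = F*(-5/2 + F))
g(9, S(P(-5, -3))) + q*111 = (1/2)*3*(-5 + 2*3) + 7*111 = (1/2)*3*(-5 + 6) + 777 = (1/2)*3*1 + 777 = 3/2 + 777 = 1557/2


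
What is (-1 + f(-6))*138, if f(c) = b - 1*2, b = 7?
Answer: 552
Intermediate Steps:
f(c) = 5 (f(c) = 7 - 1*2 = 7 - 2 = 5)
(-1 + f(-6))*138 = (-1 + 5)*138 = 4*138 = 552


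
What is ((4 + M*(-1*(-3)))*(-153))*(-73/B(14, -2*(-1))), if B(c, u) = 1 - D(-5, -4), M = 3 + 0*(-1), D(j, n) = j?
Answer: 48399/2 ≈ 24200.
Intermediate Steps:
M = 3 (M = 3 + 0 = 3)
B(c, u) = 6 (B(c, u) = 1 - 1*(-5) = 1 + 5 = 6)
((4 + M*(-1*(-3)))*(-153))*(-73/B(14, -2*(-1))) = ((4 + 3*(-1*(-3)))*(-153))*(-73/6) = ((4 + 3*3)*(-153))*(-73*⅙) = ((4 + 9)*(-153))*(-73/6) = (13*(-153))*(-73/6) = -1989*(-73/6) = 48399/2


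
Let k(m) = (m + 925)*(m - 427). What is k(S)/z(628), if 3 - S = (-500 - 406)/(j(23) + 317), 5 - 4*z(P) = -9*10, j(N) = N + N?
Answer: -4593852144/278179 ≈ -16514.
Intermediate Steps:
j(N) = 2*N
z(P) = 95/4 (z(P) = 5/4 - (-9)*10/4 = 5/4 - ¼*(-90) = 5/4 + 45/2 = 95/4)
S = 665/121 (S = 3 - (-500 - 406)/(2*23 + 317) = 3 - (-906)/(46 + 317) = 3 - (-906)/363 = 3 - 1*(-302/121) = 3 + 302/121 = 665/121 ≈ 5.4959)
k(m) = (-427 + m)*(925 + m) (k(m) = (925 + m)*(-427 + m) = (-427 + m)*(925 + m))
k(S)/z(628) = (-394975 + (665/121)² + 498*(665/121))/(95/4) = (-394975 + 442225/14641 + 331170/121)*(4/95) = -5742315180/14641*4/95 = -4593852144/278179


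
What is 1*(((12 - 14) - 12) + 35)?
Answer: 21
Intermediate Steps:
1*(((12 - 14) - 12) + 35) = 1*((-2 - 12) + 35) = 1*(-14 + 35) = 1*21 = 21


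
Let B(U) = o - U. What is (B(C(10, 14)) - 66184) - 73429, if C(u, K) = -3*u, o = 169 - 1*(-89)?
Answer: -139325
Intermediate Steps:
o = 258 (o = 169 + 89 = 258)
B(U) = 258 - U
(B(C(10, 14)) - 66184) - 73429 = ((258 - (-3)*10) - 66184) - 73429 = ((258 - 1*(-30)) - 66184) - 73429 = ((258 + 30) - 66184) - 73429 = (288 - 66184) - 73429 = -65896 - 73429 = -139325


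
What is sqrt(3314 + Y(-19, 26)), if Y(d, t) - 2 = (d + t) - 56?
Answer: 33*sqrt(3) ≈ 57.158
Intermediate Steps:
Y(d, t) = -54 + d + t (Y(d, t) = 2 + ((d + t) - 56) = 2 + (-56 + d + t) = -54 + d + t)
sqrt(3314 + Y(-19, 26)) = sqrt(3314 + (-54 - 19 + 26)) = sqrt(3314 - 47) = sqrt(3267) = 33*sqrt(3)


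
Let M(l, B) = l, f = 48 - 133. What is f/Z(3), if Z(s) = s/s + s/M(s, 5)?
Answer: -85/2 ≈ -42.500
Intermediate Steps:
f = -85
Z(s) = 2 (Z(s) = s/s + s/s = 1 + 1 = 2)
f/Z(3) = -85/2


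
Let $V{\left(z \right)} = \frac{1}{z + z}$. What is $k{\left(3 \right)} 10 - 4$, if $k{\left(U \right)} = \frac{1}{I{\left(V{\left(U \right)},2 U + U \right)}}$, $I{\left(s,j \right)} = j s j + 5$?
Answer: $- \frac{128}{37} \approx -3.4595$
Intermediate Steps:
$V{\left(z \right)} = \frac{1}{2 z}$
$I{\left(s,j \right)} = 5 + s j^{2}$ ($I{\left(s,j \right)} = s j^{2} + 5 = 5 + s j^{2}$)
$k{\left(U \right)} = \frac{1}{5 + \frac{9 U}{2}}$ ($k{\left(U \right)} = \frac{1}{5 + \frac{1}{2 U} \left(2 U + U\right)^{2}} = \frac{1}{5 + \frac{1}{2 U} \left(3 U\right)^{2}} = \frac{1}{5 + \frac{1}{2 U} 9 U^{2}} = \frac{1}{5 + \frac{9 U}{2}}$)
$k{\left(3 \right)} 10 - 4 = \frac{2}{10 + 9 \cdot 3} \cdot 10 - 4 = \frac{2}{10 + 27} \cdot 10 - 4 = \frac{2}{37} \cdot 10 - 4 = \frac{20}{37} - 4 = - \frac{128}{37}$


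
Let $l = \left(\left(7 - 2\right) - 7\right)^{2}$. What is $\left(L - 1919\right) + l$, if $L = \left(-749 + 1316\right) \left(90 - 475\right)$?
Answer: $-220210$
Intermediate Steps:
$l = 4$ ($l = \left(5 - 7\right)^{2} = \left(-2\right)^{2} = 4$)
$L = -218295$ ($L = 567 \left(-385\right) = -218295$)
$\left(L - 1919\right) + l = \left(-218295 - 1919\right) + 4 = -220214 + 4 = -220210$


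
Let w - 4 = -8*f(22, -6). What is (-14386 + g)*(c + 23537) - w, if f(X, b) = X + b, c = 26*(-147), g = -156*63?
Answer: -477378886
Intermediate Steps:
g = -9828
c = -3822
w = -124 (w = 4 - 8*(22 - 6) = 4 - 8*16 = 4 - 128 = -124)
(-14386 + g)*(c + 23537) - w = (-14386 - 9828)*(-3822 + 23537) - 1*(-124) = -24214*19715 + 124 = -477379010 + 124 = -477378886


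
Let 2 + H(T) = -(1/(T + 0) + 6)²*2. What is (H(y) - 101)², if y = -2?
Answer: 106929/4 ≈ 26732.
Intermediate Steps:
H(T) = -2 - 2*(6 + 1/T)² (H(T) = -2 - (1/(T + 0) + 6)²*2 = -2 - (1/T + 6)²*2 = -2 - (6 + 1/T)²*2 = -2 - 2*(6 + 1/T)²)
(H(y) - 101)² = ((-74 - 24/(-2) - 2/(-2)²) - 101)² = ((-74 - 24*(-½) - 2*¼) - 101)² = ((-74 + 12 - ½) - 101)² = (-125/2 - 101)² = (-327/2)² = 106929/4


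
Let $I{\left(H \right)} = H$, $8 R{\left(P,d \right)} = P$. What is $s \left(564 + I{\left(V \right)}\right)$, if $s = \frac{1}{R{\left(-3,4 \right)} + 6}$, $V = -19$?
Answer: $\frac{872}{9} \approx 96.889$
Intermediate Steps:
$R{\left(P,d \right)} = \frac{P}{8}$
$s = \frac{8}{45}$ ($s = \frac{1}{\frac{1}{8} \left(-3\right) + 6} = \frac{1}{- \frac{3}{8} + 6} = \frac{1}{\frac{45}{8}} = \frac{8}{45} \approx 0.17778$)
$s \left(564 + I{\left(V \right)}\right) = \frac{8 \left(564 - 19\right)}{45} = \frac{8}{45} \cdot 545 = \frac{872}{9}$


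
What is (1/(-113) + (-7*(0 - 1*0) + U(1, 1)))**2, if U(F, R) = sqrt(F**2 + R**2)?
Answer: 25539/12769 - 2*sqrt(2)/113 ≈ 1.9750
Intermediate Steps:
(1/(-113) + (-7*(0 - 1*0) + U(1, 1)))**2 = (1/(-113) + (-7*(0 - 1*0) + sqrt(1**2 + 1**2)))**2 = (-1/113 + (-7*(0 + 0) + sqrt(1 + 1)))**2 = (-1/113 + (-7*0 + sqrt(2)))**2 = (-1/113 + (0 + sqrt(2)))**2 = (-1/113 + sqrt(2))**2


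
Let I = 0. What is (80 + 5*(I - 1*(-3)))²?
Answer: 9025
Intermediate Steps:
(80 + 5*(I - 1*(-3)))² = (80 + 5*(0 - 1*(-3)))² = (80 + 5*(0 + 3))² = (80 + 5*3)² = (80 + 15)² = 95² = 9025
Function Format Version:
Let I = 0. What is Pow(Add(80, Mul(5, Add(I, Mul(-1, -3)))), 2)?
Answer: 9025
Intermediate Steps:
Pow(Add(80, Mul(5, Add(I, Mul(-1, -3)))), 2) = Pow(Add(80, Mul(5, Add(0, Mul(-1, -3)))), 2) = Pow(Add(80, Mul(5, Add(0, 3))), 2) = Pow(Add(80, Mul(5, 3)), 2) = Pow(Add(80, 15), 2) = Pow(95, 2) = 9025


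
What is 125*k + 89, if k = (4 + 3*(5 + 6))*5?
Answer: 23214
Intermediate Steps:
k = 185 (k = (4 + 3*11)*5 = (4 + 33)*5 = 37*5 = 185)
125*k + 89 = 125*185 + 89 = 23125 + 89 = 23214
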